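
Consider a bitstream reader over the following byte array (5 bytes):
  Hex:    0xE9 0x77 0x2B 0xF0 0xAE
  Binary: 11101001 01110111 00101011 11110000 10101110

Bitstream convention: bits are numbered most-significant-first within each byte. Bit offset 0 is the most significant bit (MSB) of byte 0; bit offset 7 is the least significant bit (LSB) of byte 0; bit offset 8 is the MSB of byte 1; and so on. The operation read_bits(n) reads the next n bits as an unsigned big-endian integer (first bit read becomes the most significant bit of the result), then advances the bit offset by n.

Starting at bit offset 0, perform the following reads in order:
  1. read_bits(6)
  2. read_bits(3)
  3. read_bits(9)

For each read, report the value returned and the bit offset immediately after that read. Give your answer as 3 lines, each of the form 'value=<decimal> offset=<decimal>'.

Read 1: bits[0:6] width=6 -> value=58 (bin 111010); offset now 6 = byte 0 bit 6; 34 bits remain
Read 2: bits[6:9] width=3 -> value=2 (bin 010); offset now 9 = byte 1 bit 1; 31 bits remain
Read 3: bits[9:18] width=9 -> value=476 (bin 111011100); offset now 18 = byte 2 bit 2; 22 bits remain

Answer: value=58 offset=6
value=2 offset=9
value=476 offset=18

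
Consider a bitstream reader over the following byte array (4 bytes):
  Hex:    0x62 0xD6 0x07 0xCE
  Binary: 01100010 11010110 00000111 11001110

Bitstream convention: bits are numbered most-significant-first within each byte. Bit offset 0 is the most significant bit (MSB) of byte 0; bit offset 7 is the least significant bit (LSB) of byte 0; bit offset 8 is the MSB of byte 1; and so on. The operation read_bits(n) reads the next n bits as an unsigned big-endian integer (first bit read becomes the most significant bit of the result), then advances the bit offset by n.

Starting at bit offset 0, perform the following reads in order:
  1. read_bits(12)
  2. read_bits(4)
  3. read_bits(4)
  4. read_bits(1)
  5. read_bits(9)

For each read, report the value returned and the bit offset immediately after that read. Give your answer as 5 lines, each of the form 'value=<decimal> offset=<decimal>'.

Answer: value=1581 offset=12
value=6 offset=16
value=0 offset=20
value=0 offset=21
value=499 offset=30

Derivation:
Read 1: bits[0:12] width=12 -> value=1581 (bin 011000101101); offset now 12 = byte 1 bit 4; 20 bits remain
Read 2: bits[12:16] width=4 -> value=6 (bin 0110); offset now 16 = byte 2 bit 0; 16 bits remain
Read 3: bits[16:20] width=4 -> value=0 (bin 0000); offset now 20 = byte 2 bit 4; 12 bits remain
Read 4: bits[20:21] width=1 -> value=0 (bin 0); offset now 21 = byte 2 bit 5; 11 bits remain
Read 5: bits[21:30] width=9 -> value=499 (bin 111110011); offset now 30 = byte 3 bit 6; 2 bits remain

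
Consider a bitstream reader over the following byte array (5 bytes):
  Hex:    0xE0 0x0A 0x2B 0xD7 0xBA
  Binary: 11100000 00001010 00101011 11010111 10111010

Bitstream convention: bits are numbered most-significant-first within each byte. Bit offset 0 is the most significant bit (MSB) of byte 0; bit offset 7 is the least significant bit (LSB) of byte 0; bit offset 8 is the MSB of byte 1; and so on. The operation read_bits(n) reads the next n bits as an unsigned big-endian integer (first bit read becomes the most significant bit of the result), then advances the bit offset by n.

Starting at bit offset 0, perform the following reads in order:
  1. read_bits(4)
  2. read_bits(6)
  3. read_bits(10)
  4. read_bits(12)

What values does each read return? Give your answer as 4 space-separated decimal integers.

Answer: 14 0 162 3031

Derivation:
Read 1: bits[0:4] width=4 -> value=14 (bin 1110); offset now 4 = byte 0 bit 4; 36 bits remain
Read 2: bits[4:10] width=6 -> value=0 (bin 000000); offset now 10 = byte 1 bit 2; 30 bits remain
Read 3: bits[10:20] width=10 -> value=162 (bin 0010100010); offset now 20 = byte 2 bit 4; 20 bits remain
Read 4: bits[20:32] width=12 -> value=3031 (bin 101111010111); offset now 32 = byte 4 bit 0; 8 bits remain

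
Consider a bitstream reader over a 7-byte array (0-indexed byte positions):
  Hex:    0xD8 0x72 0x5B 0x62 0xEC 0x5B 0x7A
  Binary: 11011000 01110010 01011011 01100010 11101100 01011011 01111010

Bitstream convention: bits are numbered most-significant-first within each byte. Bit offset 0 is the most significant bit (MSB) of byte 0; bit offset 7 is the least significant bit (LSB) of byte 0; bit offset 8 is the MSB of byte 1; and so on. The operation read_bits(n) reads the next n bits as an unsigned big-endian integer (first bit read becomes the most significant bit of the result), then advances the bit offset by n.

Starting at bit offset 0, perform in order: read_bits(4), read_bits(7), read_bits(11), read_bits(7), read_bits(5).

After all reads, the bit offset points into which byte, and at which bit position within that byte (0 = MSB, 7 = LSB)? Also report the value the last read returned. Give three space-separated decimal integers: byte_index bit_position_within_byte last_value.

Read 1: bits[0:4] width=4 -> value=13 (bin 1101); offset now 4 = byte 0 bit 4; 52 bits remain
Read 2: bits[4:11] width=7 -> value=67 (bin 1000011); offset now 11 = byte 1 bit 3; 45 bits remain
Read 3: bits[11:22] width=11 -> value=1174 (bin 10010010110); offset now 22 = byte 2 bit 6; 34 bits remain
Read 4: bits[22:29] width=7 -> value=108 (bin 1101100); offset now 29 = byte 3 bit 5; 27 bits remain
Read 5: bits[29:34] width=5 -> value=11 (bin 01011); offset now 34 = byte 4 bit 2; 22 bits remain

Answer: 4 2 11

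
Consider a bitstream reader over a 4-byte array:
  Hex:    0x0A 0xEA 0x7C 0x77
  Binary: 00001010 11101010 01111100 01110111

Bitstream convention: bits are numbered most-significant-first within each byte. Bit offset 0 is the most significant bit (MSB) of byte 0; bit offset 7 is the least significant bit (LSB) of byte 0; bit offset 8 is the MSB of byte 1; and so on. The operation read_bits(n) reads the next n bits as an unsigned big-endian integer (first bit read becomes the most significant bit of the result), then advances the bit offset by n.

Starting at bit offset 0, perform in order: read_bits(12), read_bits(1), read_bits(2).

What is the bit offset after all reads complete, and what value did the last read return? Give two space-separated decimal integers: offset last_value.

Answer: 15 1

Derivation:
Read 1: bits[0:12] width=12 -> value=174 (bin 000010101110); offset now 12 = byte 1 bit 4; 20 bits remain
Read 2: bits[12:13] width=1 -> value=1 (bin 1); offset now 13 = byte 1 bit 5; 19 bits remain
Read 3: bits[13:15] width=2 -> value=1 (bin 01); offset now 15 = byte 1 bit 7; 17 bits remain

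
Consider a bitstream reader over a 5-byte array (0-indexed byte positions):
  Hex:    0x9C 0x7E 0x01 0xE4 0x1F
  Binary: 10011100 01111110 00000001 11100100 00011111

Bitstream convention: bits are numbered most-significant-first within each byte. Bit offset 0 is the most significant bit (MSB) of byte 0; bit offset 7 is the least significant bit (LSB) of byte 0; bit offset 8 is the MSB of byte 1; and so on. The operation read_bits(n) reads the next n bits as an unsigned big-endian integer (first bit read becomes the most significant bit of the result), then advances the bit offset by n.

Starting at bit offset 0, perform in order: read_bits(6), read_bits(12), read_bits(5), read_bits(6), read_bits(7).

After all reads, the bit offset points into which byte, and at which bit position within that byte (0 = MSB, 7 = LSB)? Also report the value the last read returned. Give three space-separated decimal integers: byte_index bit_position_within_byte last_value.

Read 1: bits[0:6] width=6 -> value=39 (bin 100111); offset now 6 = byte 0 bit 6; 34 bits remain
Read 2: bits[6:18] width=12 -> value=504 (bin 000111111000); offset now 18 = byte 2 bit 2; 22 bits remain
Read 3: bits[18:23] width=5 -> value=0 (bin 00000); offset now 23 = byte 2 bit 7; 17 bits remain
Read 4: bits[23:29] width=6 -> value=60 (bin 111100); offset now 29 = byte 3 bit 5; 11 bits remain
Read 5: bits[29:36] width=7 -> value=65 (bin 1000001); offset now 36 = byte 4 bit 4; 4 bits remain

Answer: 4 4 65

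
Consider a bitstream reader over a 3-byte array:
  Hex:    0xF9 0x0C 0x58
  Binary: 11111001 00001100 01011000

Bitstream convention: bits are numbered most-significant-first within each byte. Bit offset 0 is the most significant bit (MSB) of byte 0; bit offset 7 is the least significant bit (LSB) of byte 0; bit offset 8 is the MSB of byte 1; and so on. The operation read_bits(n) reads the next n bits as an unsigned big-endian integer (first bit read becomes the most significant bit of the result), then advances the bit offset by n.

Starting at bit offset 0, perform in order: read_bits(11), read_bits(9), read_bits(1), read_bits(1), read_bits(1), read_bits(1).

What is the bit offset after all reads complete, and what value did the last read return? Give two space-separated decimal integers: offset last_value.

Read 1: bits[0:11] width=11 -> value=1992 (bin 11111001000); offset now 11 = byte 1 bit 3; 13 bits remain
Read 2: bits[11:20] width=9 -> value=197 (bin 011000101); offset now 20 = byte 2 bit 4; 4 bits remain
Read 3: bits[20:21] width=1 -> value=1 (bin 1); offset now 21 = byte 2 bit 5; 3 bits remain
Read 4: bits[21:22] width=1 -> value=0 (bin 0); offset now 22 = byte 2 bit 6; 2 bits remain
Read 5: bits[22:23] width=1 -> value=0 (bin 0); offset now 23 = byte 2 bit 7; 1 bits remain
Read 6: bits[23:24] width=1 -> value=0 (bin 0); offset now 24 = byte 3 bit 0; 0 bits remain

Answer: 24 0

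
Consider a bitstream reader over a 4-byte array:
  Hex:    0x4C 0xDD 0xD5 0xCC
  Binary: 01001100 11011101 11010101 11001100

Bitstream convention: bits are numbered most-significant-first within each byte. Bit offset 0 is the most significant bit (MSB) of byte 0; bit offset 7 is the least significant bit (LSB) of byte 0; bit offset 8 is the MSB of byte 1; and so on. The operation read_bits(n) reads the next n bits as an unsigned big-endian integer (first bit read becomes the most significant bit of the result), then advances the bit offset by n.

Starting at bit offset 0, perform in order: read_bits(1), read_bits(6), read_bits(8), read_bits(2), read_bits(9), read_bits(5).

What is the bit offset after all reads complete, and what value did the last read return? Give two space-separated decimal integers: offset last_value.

Read 1: bits[0:1] width=1 -> value=0 (bin 0); offset now 1 = byte 0 bit 1; 31 bits remain
Read 2: bits[1:7] width=6 -> value=38 (bin 100110); offset now 7 = byte 0 bit 7; 25 bits remain
Read 3: bits[7:15] width=8 -> value=110 (bin 01101110); offset now 15 = byte 1 bit 7; 17 bits remain
Read 4: bits[15:17] width=2 -> value=3 (bin 11); offset now 17 = byte 2 bit 1; 15 bits remain
Read 5: bits[17:26] width=9 -> value=343 (bin 101010111); offset now 26 = byte 3 bit 2; 6 bits remain
Read 6: bits[26:31] width=5 -> value=6 (bin 00110); offset now 31 = byte 3 bit 7; 1 bits remain

Answer: 31 6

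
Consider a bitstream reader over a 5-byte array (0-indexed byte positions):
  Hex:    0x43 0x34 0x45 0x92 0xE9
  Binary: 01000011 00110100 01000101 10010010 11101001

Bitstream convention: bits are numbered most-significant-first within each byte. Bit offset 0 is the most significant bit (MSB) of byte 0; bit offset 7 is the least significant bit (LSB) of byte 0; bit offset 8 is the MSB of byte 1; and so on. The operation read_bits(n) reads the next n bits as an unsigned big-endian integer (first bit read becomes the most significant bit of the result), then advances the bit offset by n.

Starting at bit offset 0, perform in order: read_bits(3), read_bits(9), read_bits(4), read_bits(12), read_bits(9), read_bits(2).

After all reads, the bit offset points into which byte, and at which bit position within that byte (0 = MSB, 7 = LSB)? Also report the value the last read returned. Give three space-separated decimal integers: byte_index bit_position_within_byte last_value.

Read 1: bits[0:3] width=3 -> value=2 (bin 010); offset now 3 = byte 0 bit 3; 37 bits remain
Read 2: bits[3:12] width=9 -> value=51 (bin 000110011); offset now 12 = byte 1 bit 4; 28 bits remain
Read 3: bits[12:16] width=4 -> value=4 (bin 0100); offset now 16 = byte 2 bit 0; 24 bits remain
Read 4: bits[16:28] width=12 -> value=1113 (bin 010001011001); offset now 28 = byte 3 bit 4; 12 bits remain
Read 5: bits[28:37] width=9 -> value=93 (bin 001011101); offset now 37 = byte 4 bit 5; 3 bits remain
Read 6: bits[37:39] width=2 -> value=0 (bin 00); offset now 39 = byte 4 bit 7; 1 bits remain

Answer: 4 7 0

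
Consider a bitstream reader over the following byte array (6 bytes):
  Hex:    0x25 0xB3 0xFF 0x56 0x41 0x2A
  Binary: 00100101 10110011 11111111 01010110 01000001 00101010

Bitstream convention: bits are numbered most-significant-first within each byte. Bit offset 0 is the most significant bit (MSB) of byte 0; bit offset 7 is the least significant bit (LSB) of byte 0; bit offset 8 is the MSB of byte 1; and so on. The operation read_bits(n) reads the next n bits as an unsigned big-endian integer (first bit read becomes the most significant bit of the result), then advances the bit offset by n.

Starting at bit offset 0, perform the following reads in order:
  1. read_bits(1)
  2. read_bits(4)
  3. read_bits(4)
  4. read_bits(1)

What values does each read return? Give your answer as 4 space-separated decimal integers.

Answer: 0 4 11 0

Derivation:
Read 1: bits[0:1] width=1 -> value=0 (bin 0); offset now 1 = byte 0 bit 1; 47 bits remain
Read 2: bits[1:5] width=4 -> value=4 (bin 0100); offset now 5 = byte 0 bit 5; 43 bits remain
Read 3: bits[5:9] width=4 -> value=11 (bin 1011); offset now 9 = byte 1 bit 1; 39 bits remain
Read 4: bits[9:10] width=1 -> value=0 (bin 0); offset now 10 = byte 1 bit 2; 38 bits remain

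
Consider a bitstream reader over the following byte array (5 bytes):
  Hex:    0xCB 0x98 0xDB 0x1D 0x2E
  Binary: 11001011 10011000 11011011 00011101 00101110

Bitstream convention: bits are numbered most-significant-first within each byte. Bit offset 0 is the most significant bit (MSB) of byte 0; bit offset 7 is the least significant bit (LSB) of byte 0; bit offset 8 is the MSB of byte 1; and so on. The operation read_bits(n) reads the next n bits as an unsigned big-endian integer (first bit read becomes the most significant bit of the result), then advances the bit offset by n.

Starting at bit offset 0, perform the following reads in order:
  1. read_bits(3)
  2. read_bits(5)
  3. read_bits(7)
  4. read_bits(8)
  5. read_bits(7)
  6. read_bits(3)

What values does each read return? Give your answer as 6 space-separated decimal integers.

Answer: 6 11 76 109 71 2

Derivation:
Read 1: bits[0:3] width=3 -> value=6 (bin 110); offset now 3 = byte 0 bit 3; 37 bits remain
Read 2: bits[3:8] width=5 -> value=11 (bin 01011); offset now 8 = byte 1 bit 0; 32 bits remain
Read 3: bits[8:15] width=7 -> value=76 (bin 1001100); offset now 15 = byte 1 bit 7; 25 bits remain
Read 4: bits[15:23] width=8 -> value=109 (bin 01101101); offset now 23 = byte 2 bit 7; 17 bits remain
Read 5: bits[23:30] width=7 -> value=71 (bin 1000111); offset now 30 = byte 3 bit 6; 10 bits remain
Read 6: bits[30:33] width=3 -> value=2 (bin 010); offset now 33 = byte 4 bit 1; 7 bits remain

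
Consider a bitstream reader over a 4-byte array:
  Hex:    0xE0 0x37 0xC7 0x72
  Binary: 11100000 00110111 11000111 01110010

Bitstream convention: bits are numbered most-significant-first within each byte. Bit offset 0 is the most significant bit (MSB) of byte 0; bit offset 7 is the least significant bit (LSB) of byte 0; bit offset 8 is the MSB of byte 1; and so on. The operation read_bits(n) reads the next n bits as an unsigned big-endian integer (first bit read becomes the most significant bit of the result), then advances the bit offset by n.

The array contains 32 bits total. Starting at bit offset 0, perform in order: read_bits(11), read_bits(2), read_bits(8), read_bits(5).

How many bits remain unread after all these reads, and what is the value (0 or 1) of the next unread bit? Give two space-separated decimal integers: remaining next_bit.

Answer: 6 1

Derivation:
Read 1: bits[0:11] width=11 -> value=1793 (bin 11100000001); offset now 11 = byte 1 bit 3; 21 bits remain
Read 2: bits[11:13] width=2 -> value=2 (bin 10); offset now 13 = byte 1 bit 5; 19 bits remain
Read 3: bits[13:21] width=8 -> value=248 (bin 11111000); offset now 21 = byte 2 bit 5; 11 bits remain
Read 4: bits[21:26] width=5 -> value=29 (bin 11101); offset now 26 = byte 3 bit 2; 6 bits remain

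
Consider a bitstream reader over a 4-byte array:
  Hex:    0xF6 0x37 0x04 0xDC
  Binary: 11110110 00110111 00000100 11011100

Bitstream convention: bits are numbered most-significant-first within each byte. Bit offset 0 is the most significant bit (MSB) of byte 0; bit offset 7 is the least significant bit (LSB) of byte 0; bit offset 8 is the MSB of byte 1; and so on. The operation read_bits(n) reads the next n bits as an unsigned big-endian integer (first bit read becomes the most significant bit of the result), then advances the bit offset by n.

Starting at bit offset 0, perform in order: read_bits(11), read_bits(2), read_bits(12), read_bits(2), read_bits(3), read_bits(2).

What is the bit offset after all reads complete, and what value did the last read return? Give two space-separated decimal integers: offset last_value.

Answer: 32 0

Derivation:
Read 1: bits[0:11] width=11 -> value=1969 (bin 11110110001); offset now 11 = byte 1 bit 3; 21 bits remain
Read 2: bits[11:13] width=2 -> value=2 (bin 10); offset now 13 = byte 1 bit 5; 19 bits remain
Read 3: bits[13:25] width=12 -> value=3593 (bin 111000001001); offset now 25 = byte 3 bit 1; 7 bits remain
Read 4: bits[25:27] width=2 -> value=2 (bin 10); offset now 27 = byte 3 bit 3; 5 bits remain
Read 5: bits[27:30] width=3 -> value=7 (bin 111); offset now 30 = byte 3 bit 6; 2 bits remain
Read 6: bits[30:32] width=2 -> value=0 (bin 00); offset now 32 = byte 4 bit 0; 0 bits remain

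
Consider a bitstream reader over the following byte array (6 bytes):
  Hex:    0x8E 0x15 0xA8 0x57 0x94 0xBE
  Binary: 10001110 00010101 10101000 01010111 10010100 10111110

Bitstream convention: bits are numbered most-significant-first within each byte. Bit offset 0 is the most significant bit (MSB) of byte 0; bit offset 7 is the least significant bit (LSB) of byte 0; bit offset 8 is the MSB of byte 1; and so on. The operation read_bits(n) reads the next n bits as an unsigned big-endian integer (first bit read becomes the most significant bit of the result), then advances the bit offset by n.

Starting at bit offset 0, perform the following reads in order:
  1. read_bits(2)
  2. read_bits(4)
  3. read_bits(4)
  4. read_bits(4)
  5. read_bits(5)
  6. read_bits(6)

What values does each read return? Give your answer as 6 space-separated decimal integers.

Read 1: bits[0:2] width=2 -> value=2 (bin 10); offset now 2 = byte 0 bit 2; 46 bits remain
Read 2: bits[2:6] width=4 -> value=3 (bin 0011); offset now 6 = byte 0 bit 6; 42 bits remain
Read 3: bits[6:10] width=4 -> value=8 (bin 1000); offset now 10 = byte 1 bit 2; 38 bits remain
Read 4: bits[10:14] width=4 -> value=5 (bin 0101); offset now 14 = byte 1 bit 6; 34 bits remain
Read 5: bits[14:19] width=5 -> value=13 (bin 01101); offset now 19 = byte 2 bit 3; 29 bits remain
Read 6: bits[19:25] width=6 -> value=16 (bin 010000); offset now 25 = byte 3 bit 1; 23 bits remain

Answer: 2 3 8 5 13 16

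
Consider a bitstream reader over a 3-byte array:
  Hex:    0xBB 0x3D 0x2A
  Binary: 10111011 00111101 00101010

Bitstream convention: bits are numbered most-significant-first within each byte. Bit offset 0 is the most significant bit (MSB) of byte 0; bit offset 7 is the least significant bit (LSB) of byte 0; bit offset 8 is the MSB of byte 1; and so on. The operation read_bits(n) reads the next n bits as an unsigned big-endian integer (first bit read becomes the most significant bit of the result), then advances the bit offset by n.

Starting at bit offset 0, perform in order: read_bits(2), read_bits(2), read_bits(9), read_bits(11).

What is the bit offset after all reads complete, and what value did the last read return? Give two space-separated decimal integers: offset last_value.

Answer: 24 1322

Derivation:
Read 1: bits[0:2] width=2 -> value=2 (bin 10); offset now 2 = byte 0 bit 2; 22 bits remain
Read 2: bits[2:4] width=2 -> value=3 (bin 11); offset now 4 = byte 0 bit 4; 20 bits remain
Read 3: bits[4:13] width=9 -> value=359 (bin 101100111); offset now 13 = byte 1 bit 5; 11 bits remain
Read 4: bits[13:24] width=11 -> value=1322 (bin 10100101010); offset now 24 = byte 3 bit 0; 0 bits remain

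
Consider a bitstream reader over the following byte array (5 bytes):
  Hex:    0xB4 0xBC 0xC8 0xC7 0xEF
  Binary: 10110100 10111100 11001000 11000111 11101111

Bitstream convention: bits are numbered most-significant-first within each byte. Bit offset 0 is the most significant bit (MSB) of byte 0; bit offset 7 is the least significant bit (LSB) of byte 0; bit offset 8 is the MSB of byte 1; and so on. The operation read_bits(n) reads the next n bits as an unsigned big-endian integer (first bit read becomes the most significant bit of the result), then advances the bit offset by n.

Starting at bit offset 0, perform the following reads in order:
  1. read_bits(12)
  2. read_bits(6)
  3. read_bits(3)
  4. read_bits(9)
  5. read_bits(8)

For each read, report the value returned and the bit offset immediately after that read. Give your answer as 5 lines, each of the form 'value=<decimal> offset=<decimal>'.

Read 1: bits[0:12] width=12 -> value=2891 (bin 101101001011); offset now 12 = byte 1 bit 4; 28 bits remain
Read 2: bits[12:18] width=6 -> value=51 (bin 110011); offset now 18 = byte 2 bit 2; 22 bits remain
Read 3: bits[18:21] width=3 -> value=1 (bin 001); offset now 21 = byte 2 bit 5; 19 bits remain
Read 4: bits[21:30] width=9 -> value=49 (bin 000110001); offset now 30 = byte 3 bit 6; 10 bits remain
Read 5: bits[30:38] width=8 -> value=251 (bin 11111011); offset now 38 = byte 4 bit 6; 2 bits remain

Answer: value=2891 offset=12
value=51 offset=18
value=1 offset=21
value=49 offset=30
value=251 offset=38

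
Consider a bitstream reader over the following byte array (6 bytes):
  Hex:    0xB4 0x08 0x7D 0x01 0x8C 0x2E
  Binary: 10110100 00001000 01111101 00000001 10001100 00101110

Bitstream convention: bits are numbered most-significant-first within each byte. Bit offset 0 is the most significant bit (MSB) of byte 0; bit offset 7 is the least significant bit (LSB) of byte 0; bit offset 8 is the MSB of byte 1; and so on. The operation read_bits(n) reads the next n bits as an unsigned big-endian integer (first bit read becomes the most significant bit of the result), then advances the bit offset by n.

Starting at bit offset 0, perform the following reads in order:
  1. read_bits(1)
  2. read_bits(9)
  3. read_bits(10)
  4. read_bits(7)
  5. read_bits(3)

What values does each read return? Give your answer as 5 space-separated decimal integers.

Answer: 1 208 135 104 0

Derivation:
Read 1: bits[0:1] width=1 -> value=1 (bin 1); offset now 1 = byte 0 bit 1; 47 bits remain
Read 2: bits[1:10] width=9 -> value=208 (bin 011010000); offset now 10 = byte 1 bit 2; 38 bits remain
Read 3: bits[10:20] width=10 -> value=135 (bin 0010000111); offset now 20 = byte 2 bit 4; 28 bits remain
Read 4: bits[20:27] width=7 -> value=104 (bin 1101000); offset now 27 = byte 3 bit 3; 21 bits remain
Read 5: bits[27:30] width=3 -> value=0 (bin 000); offset now 30 = byte 3 bit 6; 18 bits remain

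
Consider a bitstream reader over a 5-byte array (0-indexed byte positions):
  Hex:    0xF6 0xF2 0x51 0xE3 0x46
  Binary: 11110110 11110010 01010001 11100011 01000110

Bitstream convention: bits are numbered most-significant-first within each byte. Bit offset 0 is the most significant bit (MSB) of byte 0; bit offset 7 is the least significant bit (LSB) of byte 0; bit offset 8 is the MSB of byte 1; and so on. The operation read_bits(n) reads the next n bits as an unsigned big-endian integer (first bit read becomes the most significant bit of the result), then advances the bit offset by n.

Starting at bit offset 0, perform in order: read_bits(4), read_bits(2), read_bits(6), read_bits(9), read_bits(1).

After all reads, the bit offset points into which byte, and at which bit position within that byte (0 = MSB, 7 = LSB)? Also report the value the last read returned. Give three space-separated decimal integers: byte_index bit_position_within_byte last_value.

Read 1: bits[0:4] width=4 -> value=15 (bin 1111); offset now 4 = byte 0 bit 4; 36 bits remain
Read 2: bits[4:6] width=2 -> value=1 (bin 01); offset now 6 = byte 0 bit 6; 34 bits remain
Read 3: bits[6:12] width=6 -> value=47 (bin 101111); offset now 12 = byte 1 bit 4; 28 bits remain
Read 4: bits[12:21] width=9 -> value=74 (bin 001001010); offset now 21 = byte 2 bit 5; 19 bits remain
Read 5: bits[21:22] width=1 -> value=0 (bin 0); offset now 22 = byte 2 bit 6; 18 bits remain

Answer: 2 6 0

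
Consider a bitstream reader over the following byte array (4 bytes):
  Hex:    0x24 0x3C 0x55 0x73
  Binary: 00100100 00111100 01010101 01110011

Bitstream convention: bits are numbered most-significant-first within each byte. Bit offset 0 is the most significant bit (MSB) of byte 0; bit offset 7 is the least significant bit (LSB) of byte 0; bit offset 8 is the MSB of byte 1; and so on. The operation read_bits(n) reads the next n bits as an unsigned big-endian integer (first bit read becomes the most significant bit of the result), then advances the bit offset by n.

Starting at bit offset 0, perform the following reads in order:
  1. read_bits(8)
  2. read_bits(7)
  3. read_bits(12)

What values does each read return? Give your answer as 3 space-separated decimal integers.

Read 1: bits[0:8] width=8 -> value=36 (bin 00100100); offset now 8 = byte 1 bit 0; 24 bits remain
Read 2: bits[8:15] width=7 -> value=30 (bin 0011110); offset now 15 = byte 1 bit 7; 17 bits remain
Read 3: bits[15:27] width=12 -> value=683 (bin 001010101011); offset now 27 = byte 3 bit 3; 5 bits remain

Answer: 36 30 683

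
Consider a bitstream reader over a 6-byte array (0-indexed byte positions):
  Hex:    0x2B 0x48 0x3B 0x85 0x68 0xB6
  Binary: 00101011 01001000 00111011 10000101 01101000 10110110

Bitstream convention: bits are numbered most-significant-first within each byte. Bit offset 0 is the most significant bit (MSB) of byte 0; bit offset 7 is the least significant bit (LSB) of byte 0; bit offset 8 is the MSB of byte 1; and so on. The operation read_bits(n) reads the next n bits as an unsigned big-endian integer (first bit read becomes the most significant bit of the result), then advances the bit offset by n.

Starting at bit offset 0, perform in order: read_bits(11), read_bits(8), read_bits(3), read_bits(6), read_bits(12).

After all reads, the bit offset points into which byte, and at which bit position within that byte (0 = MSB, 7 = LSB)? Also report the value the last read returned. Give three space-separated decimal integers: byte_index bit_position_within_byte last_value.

Answer: 5 0 1384

Derivation:
Read 1: bits[0:11] width=11 -> value=346 (bin 00101011010); offset now 11 = byte 1 bit 3; 37 bits remain
Read 2: bits[11:19] width=8 -> value=65 (bin 01000001); offset now 19 = byte 2 bit 3; 29 bits remain
Read 3: bits[19:22] width=3 -> value=6 (bin 110); offset now 22 = byte 2 bit 6; 26 bits remain
Read 4: bits[22:28] width=6 -> value=56 (bin 111000); offset now 28 = byte 3 bit 4; 20 bits remain
Read 5: bits[28:40] width=12 -> value=1384 (bin 010101101000); offset now 40 = byte 5 bit 0; 8 bits remain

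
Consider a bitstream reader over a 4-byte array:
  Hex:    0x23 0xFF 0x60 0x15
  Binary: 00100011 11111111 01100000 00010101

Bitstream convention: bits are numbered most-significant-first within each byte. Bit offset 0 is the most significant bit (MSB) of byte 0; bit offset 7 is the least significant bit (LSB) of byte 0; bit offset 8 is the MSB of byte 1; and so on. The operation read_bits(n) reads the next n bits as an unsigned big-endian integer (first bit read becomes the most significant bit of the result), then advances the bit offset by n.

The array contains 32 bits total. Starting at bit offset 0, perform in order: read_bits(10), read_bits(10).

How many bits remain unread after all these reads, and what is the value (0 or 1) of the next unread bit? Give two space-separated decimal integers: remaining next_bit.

Read 1: bits[0:10] width=10 -> value=143 (bin 0010001111); offset now 10 = byte 1 bit 2; 22 bits remain
Read 2: bits[10:20] width=10 -> value=1014 (bin 1111110110); offset now 20 = byte 2 bit 4; 12 bits remain

Answer: 12 0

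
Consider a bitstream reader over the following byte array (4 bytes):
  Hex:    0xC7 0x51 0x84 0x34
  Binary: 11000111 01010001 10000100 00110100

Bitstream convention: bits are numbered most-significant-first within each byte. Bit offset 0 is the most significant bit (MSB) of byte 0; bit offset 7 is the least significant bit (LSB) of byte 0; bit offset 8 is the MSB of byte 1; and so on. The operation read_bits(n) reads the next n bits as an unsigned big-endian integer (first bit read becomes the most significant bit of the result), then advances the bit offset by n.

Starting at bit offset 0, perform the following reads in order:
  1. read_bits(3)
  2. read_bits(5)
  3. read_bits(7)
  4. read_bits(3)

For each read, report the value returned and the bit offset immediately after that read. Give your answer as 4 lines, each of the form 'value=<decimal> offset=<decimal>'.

Read 1: bits[0:3] width=3 -> value=6 (bin 110); offset now 3 = byte 0 bit 3; 29 bits remain
Read 2: bits[3:8] width=5 -> value=7 (bin 00111); offset now 8 = byte 1 bit 0; 24 bits remain
Read 3: bits[8:15] width=7 -> value=40 (bin 0101000); offset now 15 = byte 1 bit 7; 17 bits remain
Read 4: bits[15:18] width=3 -> value=6 (bin 110); offset now 18 = byte 2 bit 2; 14 bits remain

Answer: value=6 offset=3
value=7 offset=8
value=40 offset=15
value=6 offset=18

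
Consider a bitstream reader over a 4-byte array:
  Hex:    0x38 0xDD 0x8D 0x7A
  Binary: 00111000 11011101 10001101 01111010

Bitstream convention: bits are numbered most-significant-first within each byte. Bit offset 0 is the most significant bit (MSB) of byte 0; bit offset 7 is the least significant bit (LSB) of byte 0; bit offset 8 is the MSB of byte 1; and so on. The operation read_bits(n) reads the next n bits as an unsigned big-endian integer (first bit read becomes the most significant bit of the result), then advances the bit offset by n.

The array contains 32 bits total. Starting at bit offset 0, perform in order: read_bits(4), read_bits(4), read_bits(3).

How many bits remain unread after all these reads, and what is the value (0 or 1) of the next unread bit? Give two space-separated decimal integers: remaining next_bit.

Answer: 21 1

Derivation:
Read 1: bits[0:4] width=4 -> value=3 (bin 0011); offset now 4 = byte 0 bit 4; 28 bits remain
Read 2: bits[4:8] width=4 -> value=8 (bin 1000); offset now 8 = byte 1 bit 0; 24 bits remain
Read 3: bits[8:11] width=3 -> value=6 (bin 110); offset now 11 = byte 1 bit 3; 21 bits remain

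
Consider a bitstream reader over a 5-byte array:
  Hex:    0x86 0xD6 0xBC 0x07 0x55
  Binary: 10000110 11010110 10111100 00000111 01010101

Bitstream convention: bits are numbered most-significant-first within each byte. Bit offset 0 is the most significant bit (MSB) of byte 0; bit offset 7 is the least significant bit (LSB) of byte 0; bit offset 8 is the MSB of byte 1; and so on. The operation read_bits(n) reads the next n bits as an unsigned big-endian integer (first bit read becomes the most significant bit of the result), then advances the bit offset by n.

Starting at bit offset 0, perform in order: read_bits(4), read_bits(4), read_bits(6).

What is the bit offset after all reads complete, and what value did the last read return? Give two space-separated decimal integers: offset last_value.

Answer: 14 53

Derivation:
Read 1: bits[0:4] width=4 -> value=8 (bin 1000); offset now 4 = byte 0 bit 4; 36 bits remain
Read 2: bits[4:8] width=4 -> value=6 (bin 0110); offset now 8 = byte 1 bit 0; 32 bits remain
Read 3: bits[8:14] width=6 -> value=53 (bin 110101); offset now 14 = byte 1 bit 6; 26 bits remain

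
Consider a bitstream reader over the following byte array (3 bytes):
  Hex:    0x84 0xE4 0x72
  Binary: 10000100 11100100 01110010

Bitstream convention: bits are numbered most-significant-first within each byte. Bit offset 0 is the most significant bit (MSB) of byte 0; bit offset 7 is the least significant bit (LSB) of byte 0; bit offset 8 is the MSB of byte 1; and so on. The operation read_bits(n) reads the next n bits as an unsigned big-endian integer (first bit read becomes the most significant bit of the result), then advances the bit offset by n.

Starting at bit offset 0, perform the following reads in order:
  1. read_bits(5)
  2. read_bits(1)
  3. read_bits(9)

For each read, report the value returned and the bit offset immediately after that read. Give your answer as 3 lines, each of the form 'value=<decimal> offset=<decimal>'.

Answer: value=16 offset=5
value=1 offset=6
value=114 offset=15

Derivation:
Read 1: bits[0:5] width=5 -> value=16 (bin 10000); offset now 5 = byte 0 bit 5; 19 bits remain
Read 2: bits[5:6] width=1 -> value=1 (bin 1); offset now 6 = byte 0 bit 6; 18 bits remain
Read 3: bits[6:15] width=9 -> value=114 (bin 001110010); offset now 15 = byte 1 bit 7; 9 bits remain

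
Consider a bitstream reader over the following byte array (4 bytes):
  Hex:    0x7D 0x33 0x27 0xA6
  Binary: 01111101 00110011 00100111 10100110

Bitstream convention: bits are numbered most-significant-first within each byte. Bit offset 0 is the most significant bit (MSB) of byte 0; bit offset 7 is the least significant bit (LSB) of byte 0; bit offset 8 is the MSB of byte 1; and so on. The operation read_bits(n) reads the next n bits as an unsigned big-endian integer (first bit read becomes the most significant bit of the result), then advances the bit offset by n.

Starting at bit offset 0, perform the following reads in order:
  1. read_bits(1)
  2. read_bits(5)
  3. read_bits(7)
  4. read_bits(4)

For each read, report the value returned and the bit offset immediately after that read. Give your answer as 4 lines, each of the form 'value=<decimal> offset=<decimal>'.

Answer: value=0 offset=1
value=31 offset=6
value=38 offset=13
value=6 offset=17

Derivation:
Read 1: bits[0:1] width=1 -> value=0 (bin 0); offset now 1 = byte 0 bit 1; 31 bits remain
Read 2: bits[1:6] width=5 -> value=31 (bin 11111); offset now 6 = byte 0 bit 6; 26 bits remain
Read 3: bits[6:13] width=7 -> value=38 (bin 0100110); offset now 13 = byte 1 bit 5; 19 bits remain
Read 4: bits[13:17] width=4 -> value=6 (bin 0110); offset now 17 = byte 2 bit 1; 15 bits remain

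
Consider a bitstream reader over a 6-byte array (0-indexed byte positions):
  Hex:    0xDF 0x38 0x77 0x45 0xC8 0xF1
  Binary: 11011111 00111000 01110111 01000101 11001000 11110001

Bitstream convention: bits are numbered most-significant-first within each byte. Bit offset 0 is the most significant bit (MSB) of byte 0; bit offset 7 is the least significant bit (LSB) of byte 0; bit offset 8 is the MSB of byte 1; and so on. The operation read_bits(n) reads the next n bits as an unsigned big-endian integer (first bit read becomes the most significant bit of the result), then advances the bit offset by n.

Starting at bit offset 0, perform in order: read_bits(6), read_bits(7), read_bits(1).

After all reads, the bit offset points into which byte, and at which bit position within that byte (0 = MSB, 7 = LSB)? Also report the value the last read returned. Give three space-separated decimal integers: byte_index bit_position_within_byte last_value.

Answer: 1 6 0

Derivation:
Read 1: bits[0:6] width=6 -> value=55 (bin 110111); offset now 6 = byte 0 bit 6; 42 bits remain
Read 2: bits[6:13] width=7 -> value=103 (bin 1100111); offset now 13 = byte 1 bit 5; 35 bits remain
Read 3: bits[13:14] width=1 -> value=0 (bin 0); offset now 14 = byte 1 bit 6; 34 bits remain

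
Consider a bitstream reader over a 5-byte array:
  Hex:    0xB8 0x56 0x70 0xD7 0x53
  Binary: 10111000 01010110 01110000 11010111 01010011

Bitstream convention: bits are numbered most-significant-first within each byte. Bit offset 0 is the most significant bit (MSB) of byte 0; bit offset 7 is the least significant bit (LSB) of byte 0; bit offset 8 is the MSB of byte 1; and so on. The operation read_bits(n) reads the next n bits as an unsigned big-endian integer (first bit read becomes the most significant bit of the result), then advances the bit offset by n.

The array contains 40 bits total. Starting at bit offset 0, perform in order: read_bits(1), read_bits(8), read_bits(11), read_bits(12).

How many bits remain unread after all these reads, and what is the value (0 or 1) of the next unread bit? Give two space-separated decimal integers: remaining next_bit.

Answer: 8 0

Derivation:
Read 1: bits[0:1] width=1 -> value=1 (bin 1); offset now 1 = byte 0 bit 1; 39 bits remain
Read 2: bits[1:9] width=8 -> value=112 (bin 01110000); offset now 9 = byte 1 bit 1; 31 bits remain
Read 3: bits[9:20] width=11 -> value=1383 (bin 10101100111); offset now 20 = byte 2 bit 4; 20 bits remain
Read 4: bits[20:32] width=12 -> value=215 (bin 000011010111); offset now 32 = byte 4 bit 0; 8 bits remain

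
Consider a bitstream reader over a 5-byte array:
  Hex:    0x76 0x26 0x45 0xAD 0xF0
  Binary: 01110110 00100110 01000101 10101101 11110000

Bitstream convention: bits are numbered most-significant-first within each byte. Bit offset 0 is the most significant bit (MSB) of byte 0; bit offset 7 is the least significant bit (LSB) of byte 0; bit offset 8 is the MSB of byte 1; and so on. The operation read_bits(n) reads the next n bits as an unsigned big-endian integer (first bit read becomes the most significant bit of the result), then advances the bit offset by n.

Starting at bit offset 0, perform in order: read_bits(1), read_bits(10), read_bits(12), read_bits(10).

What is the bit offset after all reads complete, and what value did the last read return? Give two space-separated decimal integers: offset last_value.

Answer: 33 859

Derivation:
Read 1: bits[0:1] width=1 -> value=0 (bin 0); offset now 1 = byte 0 bit 1; 39 bits remain
Read 2: bits[1:11] width=10 -> value=945 (bin 1110110001); offset now 11 = byte 1 bit 3; 29 bits remain
Read 3: bits[11:23] width=12 -> value=802 (bin 001100100010); offset now 23 = byte 2 bit 7; 17 bits remain
Read 4: bits[23:33] width=10 -> value=859 (bin 1101011011); offset now 33 = byte 4 bit 1; 7 bits remain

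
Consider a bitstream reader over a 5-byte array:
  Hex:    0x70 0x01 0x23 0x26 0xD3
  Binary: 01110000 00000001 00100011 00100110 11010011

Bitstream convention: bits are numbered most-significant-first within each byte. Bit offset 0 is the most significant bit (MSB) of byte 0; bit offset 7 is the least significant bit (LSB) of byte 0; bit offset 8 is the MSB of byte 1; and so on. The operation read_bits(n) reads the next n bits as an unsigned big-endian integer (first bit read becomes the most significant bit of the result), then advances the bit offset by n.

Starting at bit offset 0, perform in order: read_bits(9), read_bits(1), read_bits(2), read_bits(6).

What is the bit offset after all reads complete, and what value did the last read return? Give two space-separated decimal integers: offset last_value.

Answer: 18 4

Derivation:
Read 1: bits[0:9] width=9 -> value=224 (bin 011100000); offset now 9 = byte 1 bit 1; 31 bits remain
Read 2: bits[9:10] width=1 -> value=0 (bin 0); offset now 10 = byte 1 bit 2; 30 bits remain
Read 3: bits[10:12] width=2 -> value=0 (bin 00); offset now 12 = byte 1 bit 4; 28 bits remain
Read 4: bits[12:18] width=6 -> value=4 (bin 000100); offset now 18 = byte 2 bit 2; 22 bits remain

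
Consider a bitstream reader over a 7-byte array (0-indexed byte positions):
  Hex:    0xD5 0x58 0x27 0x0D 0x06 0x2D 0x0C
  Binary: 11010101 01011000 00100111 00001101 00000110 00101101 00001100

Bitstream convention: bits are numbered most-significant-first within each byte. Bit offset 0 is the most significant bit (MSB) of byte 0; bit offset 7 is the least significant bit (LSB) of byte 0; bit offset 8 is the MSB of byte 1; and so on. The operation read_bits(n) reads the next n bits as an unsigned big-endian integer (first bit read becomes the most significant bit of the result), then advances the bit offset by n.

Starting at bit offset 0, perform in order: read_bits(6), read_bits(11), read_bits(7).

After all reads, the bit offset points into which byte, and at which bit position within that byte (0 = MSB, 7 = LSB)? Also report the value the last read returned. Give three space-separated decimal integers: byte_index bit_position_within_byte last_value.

Read 1: bits[0:6] width=6 -> value=53 (bin 110101); offset now 6 = byte 0 bit 6; 50 bits remain
Read 2: bits[6:17] width=11 -> value=688 (bin 01010110000); offset now 17 = byte 2 bit 1; 39 bits remain
Read 3: bits[17:24] width=7 -> value=39 (bin 0100111); offset now 24 = byte 3 bit 0; 32 bits remain

Answer: 3 0 39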